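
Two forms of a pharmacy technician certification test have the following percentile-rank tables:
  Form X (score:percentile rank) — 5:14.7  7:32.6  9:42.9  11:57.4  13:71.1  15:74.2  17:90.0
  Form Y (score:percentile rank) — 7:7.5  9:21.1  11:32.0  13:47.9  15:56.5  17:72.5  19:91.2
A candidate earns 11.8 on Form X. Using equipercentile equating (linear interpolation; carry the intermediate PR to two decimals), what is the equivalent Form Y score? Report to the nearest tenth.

15.8

PR of 11.8 on Form X: 57.4 + (11.8 − 11)/(13 − 11) × (71.1 − 57.4) = 62.88
On Form Y, PR 62.88 falls between score 15 (PR 56.5) and 17 (PR 72.5).
Interpolate: 15 + (62.88 − 56.5)/(72.5 − 56.5) × (17 − 15) = 15.8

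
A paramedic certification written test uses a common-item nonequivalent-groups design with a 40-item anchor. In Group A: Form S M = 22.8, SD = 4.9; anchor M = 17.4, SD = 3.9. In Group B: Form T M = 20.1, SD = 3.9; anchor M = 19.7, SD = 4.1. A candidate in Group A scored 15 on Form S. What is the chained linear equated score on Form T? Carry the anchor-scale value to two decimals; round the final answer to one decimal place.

Form S → anchor (Group A): v = (3.9/4.9)(15 − 22.8) + 17.4 = 11.19
anchor → Form T (Group B): y = (3.9/4.1)(11.19 − 19.7) + 20.1 = 12.0

12.0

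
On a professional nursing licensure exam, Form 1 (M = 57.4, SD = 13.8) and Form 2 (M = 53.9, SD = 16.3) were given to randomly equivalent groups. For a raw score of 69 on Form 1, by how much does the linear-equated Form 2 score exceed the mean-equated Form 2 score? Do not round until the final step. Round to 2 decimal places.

2.10

Mean-equated: 69 + (53.9 − 57.4) = 65.50
Linear-equated: (16.3/13.8)(69 − 57.4) + 53.9 = 67.601
Difference = 67.601 − 65.50 = 2.10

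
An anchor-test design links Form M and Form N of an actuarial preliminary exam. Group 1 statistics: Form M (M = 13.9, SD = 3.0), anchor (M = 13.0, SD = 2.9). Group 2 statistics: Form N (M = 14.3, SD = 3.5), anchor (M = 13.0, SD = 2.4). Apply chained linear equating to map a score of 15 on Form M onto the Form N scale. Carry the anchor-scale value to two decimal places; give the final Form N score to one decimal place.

15.8

Form M → anchor (Group 1): v = (2.9/3.0)(15 − 13.9) + 13.0 = 14.06
anchor → Form N (Group 2): y = (3.5/2.4)(14.06 − 13.0) + 14.3 = 15.8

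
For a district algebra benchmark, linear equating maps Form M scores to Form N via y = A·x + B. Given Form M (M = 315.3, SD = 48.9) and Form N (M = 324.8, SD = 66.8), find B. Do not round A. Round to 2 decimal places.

A = SD_Y / SD_X = 66.8 / 48.9 = 1.366053
B = M_Y − A·M_X = 324.8 − 1.366053 × 315.3 = -105.92

-105.92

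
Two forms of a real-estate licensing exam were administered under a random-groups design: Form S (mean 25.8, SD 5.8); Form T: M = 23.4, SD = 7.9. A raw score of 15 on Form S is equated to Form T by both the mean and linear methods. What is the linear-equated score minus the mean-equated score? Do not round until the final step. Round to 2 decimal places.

-3.91

Mean-equated: 15 + (23.4 − 25.8) = 12.60
Linear-equated: (7.9/5.8)(15 − 25.8) + 23.4 = 8.690
Difference = 8.690 − 12.60 = -3.91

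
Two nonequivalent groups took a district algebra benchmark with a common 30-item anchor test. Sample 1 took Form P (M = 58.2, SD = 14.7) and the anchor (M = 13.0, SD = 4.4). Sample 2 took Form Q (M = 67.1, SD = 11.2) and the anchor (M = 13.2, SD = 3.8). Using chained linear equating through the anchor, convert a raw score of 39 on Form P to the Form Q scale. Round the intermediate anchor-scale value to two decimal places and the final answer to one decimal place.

Form P → anchor (Sample 1): v = (4.4/14.7)(39 − 58.2) + 13.0 = 7.25
anchor → Form Q (Sample 2): y = (11.2/3.8)(7.25 − 13.2) + 67.1 = 49.6

49.6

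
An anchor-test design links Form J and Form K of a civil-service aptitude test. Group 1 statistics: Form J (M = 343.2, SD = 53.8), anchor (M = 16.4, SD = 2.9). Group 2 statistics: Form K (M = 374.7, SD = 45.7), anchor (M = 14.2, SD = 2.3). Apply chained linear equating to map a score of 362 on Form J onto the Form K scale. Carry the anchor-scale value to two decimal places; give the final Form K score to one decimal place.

Form J → anchor (Group 1): v = (2.9/53.8)(362 − 343.2) + 16.4 = 17.41
anchor → Form K (Group 2): y = (45.7/2.3)(17.41 − 14.2) + 374.7 = 438.5

438.5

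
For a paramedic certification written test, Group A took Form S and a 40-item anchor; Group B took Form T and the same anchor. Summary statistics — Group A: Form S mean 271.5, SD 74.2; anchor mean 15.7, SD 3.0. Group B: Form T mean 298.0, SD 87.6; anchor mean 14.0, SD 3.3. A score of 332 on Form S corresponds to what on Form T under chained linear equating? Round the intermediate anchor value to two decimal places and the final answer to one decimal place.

Form S → anchor (Group A): v = (3.0/74.2)(332 − 271.5) + 15.7 = 18.15
anchor → Form T (Group B): y = (87.6/3.3)(18.15 − 14.0) + 298.0 = 408.2

408.2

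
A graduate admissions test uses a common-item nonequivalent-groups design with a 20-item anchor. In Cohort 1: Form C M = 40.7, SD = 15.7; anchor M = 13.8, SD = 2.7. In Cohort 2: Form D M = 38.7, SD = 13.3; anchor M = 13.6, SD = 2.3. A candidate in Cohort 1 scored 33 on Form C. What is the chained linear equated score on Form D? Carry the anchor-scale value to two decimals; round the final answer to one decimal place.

Form C → anchor (Cohort 1): v = (2.7/15.7)(33 − 40.7) + 13.8 = 12.48
anchor → Form D (Cohort 2): y = (13.3/2.3)(12.48 − 13.6) + 38.7 = 32.2

32.2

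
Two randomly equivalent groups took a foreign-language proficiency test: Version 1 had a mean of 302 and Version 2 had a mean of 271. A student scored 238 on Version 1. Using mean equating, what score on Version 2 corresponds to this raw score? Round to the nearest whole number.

Mean equating: y = x + (M_Y − M_X) = 238 + (271 − 302) = 207

207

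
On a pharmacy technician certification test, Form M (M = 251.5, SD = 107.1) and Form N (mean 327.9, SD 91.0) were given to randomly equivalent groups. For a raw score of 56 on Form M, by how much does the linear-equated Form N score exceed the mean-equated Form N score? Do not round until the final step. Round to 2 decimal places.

29.39

Mean-equated: 56 + (327.9 − 251.5) = 132.40
Linear-equated: (91.0/107.1)(56 − 251.5) + 327.9 = 161.789
Difference = 161.789 − 132.40 = 29.39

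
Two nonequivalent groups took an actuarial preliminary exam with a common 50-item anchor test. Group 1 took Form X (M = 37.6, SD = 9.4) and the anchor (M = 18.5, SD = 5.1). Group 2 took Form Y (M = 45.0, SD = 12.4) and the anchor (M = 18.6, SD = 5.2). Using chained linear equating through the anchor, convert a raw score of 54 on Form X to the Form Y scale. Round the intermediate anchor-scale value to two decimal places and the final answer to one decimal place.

66.0

Form X → anchor (Group 1): v = (5.1/9.4)(54 − 37.6) + 18.5 = 27.40
anchor → Form Y (Group 2): y = (12.4/5.2)(27.40 − 18.6) + 45.0 = 66.0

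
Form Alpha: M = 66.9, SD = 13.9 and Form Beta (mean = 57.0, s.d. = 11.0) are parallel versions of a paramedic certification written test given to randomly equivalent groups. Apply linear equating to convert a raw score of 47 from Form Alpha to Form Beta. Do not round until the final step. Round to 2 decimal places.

41.25

Linear equating: y = (SD_Y/SD_X)(x − M_X) + M_Y
y = (11.0/13.9)(47 − 66.9) + 57.0
y = 0.791367 × -19.9 + 57.0 = -15.7482 + 57.0 = 41.25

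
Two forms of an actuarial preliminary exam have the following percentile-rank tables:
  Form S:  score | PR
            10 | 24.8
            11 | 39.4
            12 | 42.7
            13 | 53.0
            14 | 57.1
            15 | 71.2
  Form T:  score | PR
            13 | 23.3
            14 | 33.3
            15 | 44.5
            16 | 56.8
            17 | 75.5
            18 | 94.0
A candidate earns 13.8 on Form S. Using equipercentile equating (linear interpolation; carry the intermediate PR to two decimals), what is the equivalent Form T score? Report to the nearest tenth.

16.0

PR of 13.8 on Form S: 53.0 + (13.8 − 13)/(14 − 13) × (57.1 − 53.0) = 56.28
On Form T, PR 56.28 falls between score 15 (PR 44.5) and 16 (PR 56.8).
Interpolate: 15 + (56.28 − 44.5)/(56.8 − 44.5) × (16 − 15) = 16.0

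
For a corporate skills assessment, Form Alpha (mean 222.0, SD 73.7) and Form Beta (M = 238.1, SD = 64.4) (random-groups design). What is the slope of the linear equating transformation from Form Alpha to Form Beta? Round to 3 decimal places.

0.874

A = SD_Y / SD_X = 64.4 / 73.7 = 0.874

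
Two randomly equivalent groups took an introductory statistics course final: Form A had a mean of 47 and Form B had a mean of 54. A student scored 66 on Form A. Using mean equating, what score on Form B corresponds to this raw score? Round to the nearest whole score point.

Mean equating: y = x + (M_Y − M_X) = 66 + (54 − 47) = 73

73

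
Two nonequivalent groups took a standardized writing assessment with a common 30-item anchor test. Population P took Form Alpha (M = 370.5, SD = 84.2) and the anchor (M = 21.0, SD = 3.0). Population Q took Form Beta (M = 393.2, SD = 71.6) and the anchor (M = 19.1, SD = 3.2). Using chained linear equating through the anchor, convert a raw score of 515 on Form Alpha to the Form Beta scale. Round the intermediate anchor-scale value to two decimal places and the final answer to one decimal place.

550.9

Form Alpha → anchor (Population P): v = (3.0/84.2)(515 − 370.5) + 21.0 = 26.15
anchor → Form Beta (Population Q): y = (71.6/3.2)(26.15 − 19.1) + 393.2 = 550.9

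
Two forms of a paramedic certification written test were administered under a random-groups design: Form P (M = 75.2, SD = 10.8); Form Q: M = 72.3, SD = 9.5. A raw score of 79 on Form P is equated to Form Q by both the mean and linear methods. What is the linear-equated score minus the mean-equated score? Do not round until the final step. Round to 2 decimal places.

-0.46

Mean-equated: 79 + (72.3 − 75.2) = 76.10
Linear-equated: (9.5/10.8)(79 − 75.2) + 72.3 = 75.643
Difference = 75.643 − 76.10 = -0.46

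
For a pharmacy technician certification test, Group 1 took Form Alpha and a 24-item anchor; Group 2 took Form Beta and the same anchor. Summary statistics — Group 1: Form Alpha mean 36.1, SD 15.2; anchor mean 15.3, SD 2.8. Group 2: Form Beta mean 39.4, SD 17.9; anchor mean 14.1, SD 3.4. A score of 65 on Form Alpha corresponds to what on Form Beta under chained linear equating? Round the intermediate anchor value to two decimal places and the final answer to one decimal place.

Form Alpha → anchor (Group 1): v = (2.8/15.2)(65 − 36.1) + 15.3 = 20.62
anchor → Form Beta (Group 2): y = (17.9/3.4)(20.62 − 14.1) + 39.4 = 73.7

73.7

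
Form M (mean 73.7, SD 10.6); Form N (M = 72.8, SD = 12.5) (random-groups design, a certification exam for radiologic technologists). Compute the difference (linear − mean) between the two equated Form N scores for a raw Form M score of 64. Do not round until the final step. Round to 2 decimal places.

Mean-equated: 64 + (72.8 − 73.7) = 63.10
Linear-equated: (12.5/10.6)(64 − 73.7) + 72.8 = 61.361
Difference = 61.361 − 63.10 = -1.74

-1.74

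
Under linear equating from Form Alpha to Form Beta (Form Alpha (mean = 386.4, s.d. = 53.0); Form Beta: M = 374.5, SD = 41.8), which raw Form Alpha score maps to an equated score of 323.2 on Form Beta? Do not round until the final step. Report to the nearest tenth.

321.4

Invert y = (SD_Y/SD_X)(x − M_X) + M_Y:
x = (SD_X/SD_Y)(y − M_Y) + M_X = (53.0/41.8)(323.2 − 374.5) + 386.4
x = 1.267943 × -51.300 + 386.4 = 321.4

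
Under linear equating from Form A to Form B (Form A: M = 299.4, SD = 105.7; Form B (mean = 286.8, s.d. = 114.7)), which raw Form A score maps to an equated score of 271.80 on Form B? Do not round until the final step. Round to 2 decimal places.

285.58

Invert y = (SD_Y/SD_X)(x − M_X) + M_Y:
x = (SD_X/SD_Y)(y − M_Y) + M_X = (105.7/114.7)(271.80 − 286.8) + 299.4
x = 0.921534 × -15.000 + 299.4 = 285.58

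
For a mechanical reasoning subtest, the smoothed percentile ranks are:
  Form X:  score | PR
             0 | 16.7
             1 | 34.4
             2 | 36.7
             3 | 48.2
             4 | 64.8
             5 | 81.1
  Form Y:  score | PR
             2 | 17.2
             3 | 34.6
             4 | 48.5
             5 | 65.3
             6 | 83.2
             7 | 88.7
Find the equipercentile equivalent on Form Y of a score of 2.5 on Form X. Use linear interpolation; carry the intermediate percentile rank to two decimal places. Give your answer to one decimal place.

PR of 2.5 on Form X: 36.7 + (2.5 − 2)/(3 − 2) × (48.2 − 36.7) = 42.45
On Form Y, PR 42.45 falls between score 3 (PR 34.6) and 4 (PR 48.5).
Interpolate: 3 + (42.45 − 34.6)/(48.5 − 34.6) × (4 − 3) = 3.6

3.6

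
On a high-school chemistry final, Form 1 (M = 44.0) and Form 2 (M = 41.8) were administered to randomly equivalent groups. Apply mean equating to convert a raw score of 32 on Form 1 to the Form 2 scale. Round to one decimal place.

29.8

Mean equating: y = x + (M_Y − M_X) = 32 + (41.8 − 44.0) = 29.8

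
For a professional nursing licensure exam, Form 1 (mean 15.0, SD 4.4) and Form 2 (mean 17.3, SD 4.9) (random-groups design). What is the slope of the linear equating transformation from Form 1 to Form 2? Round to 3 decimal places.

A = SD_Y / SD_X = 4.9 / 4.4 = 1.114

1.114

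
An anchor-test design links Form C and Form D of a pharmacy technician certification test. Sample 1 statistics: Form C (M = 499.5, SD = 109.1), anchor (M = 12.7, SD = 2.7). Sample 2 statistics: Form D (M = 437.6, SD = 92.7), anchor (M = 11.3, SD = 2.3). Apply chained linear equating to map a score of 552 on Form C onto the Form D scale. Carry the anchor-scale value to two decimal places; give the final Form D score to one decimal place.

546.4

Form C → anchor (Sample 1): v = (2.7/109.1)(552 − 499.5) + 12.7 = 14.00
anchor → Form D (Sample 2): y = (92.7/2.3)(14.00 − 11.3) + 437.6 = 546.4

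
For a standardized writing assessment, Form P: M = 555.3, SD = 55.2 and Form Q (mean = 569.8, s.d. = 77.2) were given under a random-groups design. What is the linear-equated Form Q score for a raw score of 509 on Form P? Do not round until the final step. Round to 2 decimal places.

Linear equating: y = (SD_Y/SD_X)(x − M_X) + M_Y
y = (77.2/55.2)(509 − 555.3) + 569.8
y = 1.398551 × -46.3 + 569.8 = -64.7529 + 569.8 = 505.05

505.05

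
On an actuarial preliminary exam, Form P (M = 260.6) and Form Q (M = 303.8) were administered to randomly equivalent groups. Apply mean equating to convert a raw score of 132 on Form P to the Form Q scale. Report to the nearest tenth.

Mean equating: y = x + (M_Y − M_X) = 132 + (303.8 − 260.6) = 175.2

175.2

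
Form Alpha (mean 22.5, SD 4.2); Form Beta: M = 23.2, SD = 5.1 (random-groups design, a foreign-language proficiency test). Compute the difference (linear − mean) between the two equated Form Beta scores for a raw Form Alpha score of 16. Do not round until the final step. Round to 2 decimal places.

-1.39

Mean-equated: 16 + (23.2 − 22.5) = 16.70
Linear-equated: (5.1/4.2)(16 − 22.5) + 23.2 = 15.307
Difference = 15.307 − 16.70 = -1.39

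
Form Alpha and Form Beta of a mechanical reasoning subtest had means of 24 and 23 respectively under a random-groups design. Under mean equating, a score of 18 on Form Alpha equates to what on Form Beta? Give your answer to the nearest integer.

17

Mean equating: y = x + (M_Y − M_X) = 18 + (23 − 24) = 17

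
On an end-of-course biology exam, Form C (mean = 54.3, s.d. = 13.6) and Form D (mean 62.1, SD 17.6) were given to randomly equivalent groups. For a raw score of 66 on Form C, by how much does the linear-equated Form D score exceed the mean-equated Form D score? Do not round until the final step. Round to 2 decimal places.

Mean-equated: 66 + (62.1 − 54.3) = 73.80
Linear-equated: (17.6/13.6)(66 − 54.3) + 62.1 = 77.241
Difference = 77.241 − 73.80 = 3.44

3.44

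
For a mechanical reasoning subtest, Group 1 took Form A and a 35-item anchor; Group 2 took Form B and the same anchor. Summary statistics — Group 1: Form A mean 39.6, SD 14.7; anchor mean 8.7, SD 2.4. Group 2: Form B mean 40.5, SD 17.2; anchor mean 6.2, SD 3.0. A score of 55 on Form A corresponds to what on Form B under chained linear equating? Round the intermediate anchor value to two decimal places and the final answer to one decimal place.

Form A → anchor (Group 1): v = (2.4/14.7)(55 − 39.6) + 8.7 = 11.21
anchor → Form B (Group 2): y = (17.2/3.0)(11.21 − 6.2) + 40.5 = 69.2

69.2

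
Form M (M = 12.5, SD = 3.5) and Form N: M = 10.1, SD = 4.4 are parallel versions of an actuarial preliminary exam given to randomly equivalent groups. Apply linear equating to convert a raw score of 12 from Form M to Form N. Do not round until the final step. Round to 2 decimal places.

Linear equating: y = (SD_Y/SD_X)(x − M_X) + M_Y
y = (4.4/3.5)(12 − 12.5) + 10.1
y = 1.257143 × -0.5 + 10.1 = -0.6286 + 10.1 = 9.47

9.47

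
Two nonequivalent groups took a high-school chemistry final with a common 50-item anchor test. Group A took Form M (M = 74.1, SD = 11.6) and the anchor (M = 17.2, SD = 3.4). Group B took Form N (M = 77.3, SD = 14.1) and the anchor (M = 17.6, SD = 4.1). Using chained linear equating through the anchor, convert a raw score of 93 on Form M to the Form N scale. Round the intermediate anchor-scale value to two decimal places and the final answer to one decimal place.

Form M → anchor (Group A): v = (3.4/11.6)(93 − 74.1) + 17.2 = 22.74
anchor → Form N (Group B): y = (14.1/4.1)(22.74 − 17.6) + 77.3 = 95.0

95.0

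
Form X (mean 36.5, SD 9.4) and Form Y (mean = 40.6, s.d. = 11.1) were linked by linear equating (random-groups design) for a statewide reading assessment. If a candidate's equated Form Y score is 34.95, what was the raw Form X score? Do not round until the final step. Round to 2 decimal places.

Invert y = (SD_Y/SD_X)(x − M_X) + M_Y:
x = (SD_X/SD_Y)(y − M_Y) + M_X = (9.4/11.1)(34.95 − 40.6) + 36.5
x = 0.846847 × -5.650 + 36.5 = 31.72

31.72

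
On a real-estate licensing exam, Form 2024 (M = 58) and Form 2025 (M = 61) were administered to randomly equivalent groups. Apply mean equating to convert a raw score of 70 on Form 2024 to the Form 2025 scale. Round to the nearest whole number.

Mean equating: y = x + (M_Y − M_X) = 70 + (61 − 58) = 73

73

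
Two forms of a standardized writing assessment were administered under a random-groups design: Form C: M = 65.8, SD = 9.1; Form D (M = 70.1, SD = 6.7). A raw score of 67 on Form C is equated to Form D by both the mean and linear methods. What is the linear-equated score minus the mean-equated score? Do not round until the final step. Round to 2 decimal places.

Mean-equated: 67 + (70.1 − 65.8) = 71.30
Linear-equated: (6.7/9.1)(67 − 65.8) + 70.1 = 70.984
Difference = 70.984 − 71.30 = -0.32

-0.32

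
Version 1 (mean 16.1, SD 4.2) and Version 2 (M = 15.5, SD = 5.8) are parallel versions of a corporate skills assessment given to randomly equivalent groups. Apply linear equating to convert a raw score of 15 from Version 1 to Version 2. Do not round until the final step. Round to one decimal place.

14.0

Linear equating: y = (SD_Y/SD_X)(x − M_X) + M_Y
y = (5.8/4.2)(15 − 16.1) + 15.5
y = 1.380952 × -1.1 + 15.5 = -1.5190 + 15.5 = 14.0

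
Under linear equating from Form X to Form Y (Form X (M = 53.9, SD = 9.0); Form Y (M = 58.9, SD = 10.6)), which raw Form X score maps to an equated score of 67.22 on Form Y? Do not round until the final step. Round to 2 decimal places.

60.96

Invert y = (SD_Y/SD_X)(x − M_X) + M_Y:
x = (SD_X/SD_Y)(y − M_Y) + M_X = (9.0/10.6)(67.22 − 58.9) + 53.9
x = 0.849057 × 8.320 + 53.9 = 60.96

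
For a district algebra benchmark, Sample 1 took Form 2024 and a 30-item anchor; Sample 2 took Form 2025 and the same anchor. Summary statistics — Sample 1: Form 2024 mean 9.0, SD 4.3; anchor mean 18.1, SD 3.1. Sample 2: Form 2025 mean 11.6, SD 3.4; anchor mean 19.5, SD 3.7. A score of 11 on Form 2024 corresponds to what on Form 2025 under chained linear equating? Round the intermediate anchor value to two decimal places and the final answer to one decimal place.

11.6

Form 2024 → anchor (Sample 1): v = (3.1/4.3)(11 − 9.0) + 18.1 = 19.54
anchor → Form 2025 (Sample 2): y = (3.4/3.7)(19.54 − 19.5) + 11.6 = 11.6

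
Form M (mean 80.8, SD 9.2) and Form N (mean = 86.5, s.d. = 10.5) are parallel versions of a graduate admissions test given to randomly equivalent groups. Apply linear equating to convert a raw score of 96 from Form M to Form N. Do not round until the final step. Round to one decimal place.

103.8

Linear equating: y = (SD_Y/SD_X)(x − M_X) + M_Y
y = (10.5/9.2)(96 − 80.8) + 86.5
y = 1.141304 × 15.2 + 86.5 = 17.3478 + 86.5 = 103.8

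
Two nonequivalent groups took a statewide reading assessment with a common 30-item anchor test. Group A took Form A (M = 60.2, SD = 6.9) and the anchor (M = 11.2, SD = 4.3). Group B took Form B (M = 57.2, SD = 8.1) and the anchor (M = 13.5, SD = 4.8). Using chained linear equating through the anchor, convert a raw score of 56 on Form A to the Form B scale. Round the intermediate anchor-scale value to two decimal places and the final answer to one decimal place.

Form A → anchor (Group A): v = (4.3/6.9)(56 − 60.2) + 11.2 = 8.58
anchor → Form B (Group B): y = (8.1/4.8)(8.58 − 13.5) + 57.2 = 48.9

48.9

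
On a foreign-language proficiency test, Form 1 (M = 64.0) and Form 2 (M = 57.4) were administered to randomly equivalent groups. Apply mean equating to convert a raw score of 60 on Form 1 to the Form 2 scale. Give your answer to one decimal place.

Mean equating: y = x + (M_Y − M_X) = 60 + (57.4 − 64.0) = 53.4

53.4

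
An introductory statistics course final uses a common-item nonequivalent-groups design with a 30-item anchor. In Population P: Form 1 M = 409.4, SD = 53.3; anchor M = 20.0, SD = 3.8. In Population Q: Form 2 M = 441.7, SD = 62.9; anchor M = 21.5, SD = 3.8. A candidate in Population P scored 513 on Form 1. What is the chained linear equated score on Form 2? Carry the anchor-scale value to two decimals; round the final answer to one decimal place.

539.2

Form 1 → anchor (Population P): v = (3.8/53.3)(513 − 409.4) + 20.0 = 27.39
anchor → Form 2 (Population Q): y = (62.9/3.8)(27.39 − 21.5) + 441.7 = 539.2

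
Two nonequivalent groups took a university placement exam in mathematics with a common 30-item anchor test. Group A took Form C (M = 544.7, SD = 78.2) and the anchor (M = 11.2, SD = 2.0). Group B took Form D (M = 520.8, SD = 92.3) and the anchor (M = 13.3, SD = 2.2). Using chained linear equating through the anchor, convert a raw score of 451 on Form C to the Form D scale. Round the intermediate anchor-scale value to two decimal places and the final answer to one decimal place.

Form C → anchor (Group A): v = (2.0/78.2)(451 − 544.7) + 11.2 = 8.80
anchor → Form D (Group B): y = (92.3/2.2)(8.80 − 13.3) + 520.8 = 332.0

332.0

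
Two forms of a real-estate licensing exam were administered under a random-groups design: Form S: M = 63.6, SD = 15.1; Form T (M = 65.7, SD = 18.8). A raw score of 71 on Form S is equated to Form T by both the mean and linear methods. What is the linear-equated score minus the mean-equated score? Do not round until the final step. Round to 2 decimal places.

Mean-equated: 71 + (65.7 − 63.6) = 73.10
Linear-equated: (18.8/15.1)(71 − 63.6) + 65.7 = 74.913
Difference = 74.913 − 73.10 = 1.81

1.81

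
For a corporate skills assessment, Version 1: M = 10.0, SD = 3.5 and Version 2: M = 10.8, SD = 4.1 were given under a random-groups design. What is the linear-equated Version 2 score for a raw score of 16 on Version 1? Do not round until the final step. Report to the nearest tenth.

17.8

Linear equating: y = (SD_Y/SD_X)(x − M_X) + M_Y
y = (4.1/3.5)(16 − 10.0) + 10.8
y = 1.171429 × 6.0 + 10.8 = 7.0286 + 10.8 = 17.8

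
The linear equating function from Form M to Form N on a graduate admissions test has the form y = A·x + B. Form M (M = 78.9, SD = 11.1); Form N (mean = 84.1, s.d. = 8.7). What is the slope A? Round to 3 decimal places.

0.784

A = SD_Y / SD_X = 8.7 / 11.1 = 0.784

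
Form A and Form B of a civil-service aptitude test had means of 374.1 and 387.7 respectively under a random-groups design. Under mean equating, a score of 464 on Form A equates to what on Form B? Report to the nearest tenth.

477.6

Mean equating: y = x + (M_Y − M_X) = 464 + (387.7 − 374.1) = 477.6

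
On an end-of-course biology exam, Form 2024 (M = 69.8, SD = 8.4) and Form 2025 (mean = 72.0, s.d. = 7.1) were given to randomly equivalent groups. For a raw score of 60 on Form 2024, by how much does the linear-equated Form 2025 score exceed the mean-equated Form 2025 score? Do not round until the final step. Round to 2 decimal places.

Mean-equated: 60 + (72.0 − 69.8) = 62.20
Linear-equated: (7.1/8.4)(60 − 69.8) + 72.0 = 63.717
Difference = 63.717 − 62.20 = 1.52

1.52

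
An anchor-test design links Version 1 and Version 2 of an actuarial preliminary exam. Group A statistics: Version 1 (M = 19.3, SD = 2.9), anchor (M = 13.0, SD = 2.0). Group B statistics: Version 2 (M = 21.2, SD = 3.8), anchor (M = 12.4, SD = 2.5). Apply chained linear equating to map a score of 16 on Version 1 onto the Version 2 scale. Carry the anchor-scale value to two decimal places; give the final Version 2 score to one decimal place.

18.6

Version 1 → anchor (Group A): v = (2.0/2.9)(16 − 19.3) + 13.0 = 10.72
anchor → Version 2 (Group B): y = (3.8/2.5)(10.72 − 12.4) + 21.2 = 18.6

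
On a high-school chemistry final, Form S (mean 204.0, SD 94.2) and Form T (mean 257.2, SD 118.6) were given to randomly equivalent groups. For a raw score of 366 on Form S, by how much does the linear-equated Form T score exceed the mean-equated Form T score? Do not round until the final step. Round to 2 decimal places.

Mean-equated: 366 + (257.2 − 204.0) = 419.20
Linear-equated: (118.6/94.2)(366 − 204.0) + 257.2 = 461.162
Difference = 461.162 − 419.20 = 41.96

41.96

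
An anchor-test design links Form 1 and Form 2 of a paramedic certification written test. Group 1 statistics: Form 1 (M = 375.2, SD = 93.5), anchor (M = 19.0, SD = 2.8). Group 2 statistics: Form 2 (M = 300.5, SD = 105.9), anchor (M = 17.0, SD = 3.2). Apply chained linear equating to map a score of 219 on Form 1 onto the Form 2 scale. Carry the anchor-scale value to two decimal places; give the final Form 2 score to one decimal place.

Form 1 → anchor (Group 1): v = (2.8/93.5)(219 − 375.2) + 19.0 = 14.32
anchor → Form 2 (Group 2): y = (105.9/3.2)(14.32 − 17.0) + 300.5 = 211.8

211.8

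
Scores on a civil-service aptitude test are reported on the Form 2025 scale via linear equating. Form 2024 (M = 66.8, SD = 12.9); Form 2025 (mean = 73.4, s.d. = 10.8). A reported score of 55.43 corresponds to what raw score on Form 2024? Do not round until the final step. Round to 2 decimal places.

Invert y = (SD_Y/SD_X)(x − M_X) + M_Y:
x = (SD_X/SD_Y)(y − M_Y) + M_X = (12.9/10.8)(55.43 − 73.4) + 66.8
x = 1.194444 × -17.970 + 66.8 = 45.34

45.34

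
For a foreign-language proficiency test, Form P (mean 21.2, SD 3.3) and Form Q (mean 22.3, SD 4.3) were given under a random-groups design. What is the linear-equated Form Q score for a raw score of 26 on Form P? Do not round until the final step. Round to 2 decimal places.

Linear equating: y = (SD_Y/SD_X)(x − M_X) + M_Y
y = (4.3/3.3)(26 − 21.2) + 22.3
y = 1.303030 × 4.8 + 22.3 = 6.2545 + 22.3 = 28.55

28.55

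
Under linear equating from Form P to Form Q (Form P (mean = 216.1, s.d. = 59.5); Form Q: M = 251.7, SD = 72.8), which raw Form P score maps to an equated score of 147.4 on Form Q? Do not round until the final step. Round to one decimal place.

130.9

Invert y = (SD_Y/SD_X)(x − M_X) + M_Y:
x = (SD_X/SD_Y)(y − M_Y) + M_X = (59.5/72.8)(147.4 − 251.7) + 216.1
x = 0.817308 × -104.300 + 216.1 = 130.9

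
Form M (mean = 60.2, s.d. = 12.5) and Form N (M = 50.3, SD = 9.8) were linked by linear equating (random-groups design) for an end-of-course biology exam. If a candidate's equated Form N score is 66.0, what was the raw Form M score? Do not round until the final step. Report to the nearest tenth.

Invert y = (SD_Y/SD_X)(x − M_X) + M_Y:
x = (SD_X/SD_Y)(y − M_Y) + M_X = (12.5/9.8)(66.0 − 50.3) + 60.2
x = 1.275510 × 15.700 + 60.2 = 80.2

80.2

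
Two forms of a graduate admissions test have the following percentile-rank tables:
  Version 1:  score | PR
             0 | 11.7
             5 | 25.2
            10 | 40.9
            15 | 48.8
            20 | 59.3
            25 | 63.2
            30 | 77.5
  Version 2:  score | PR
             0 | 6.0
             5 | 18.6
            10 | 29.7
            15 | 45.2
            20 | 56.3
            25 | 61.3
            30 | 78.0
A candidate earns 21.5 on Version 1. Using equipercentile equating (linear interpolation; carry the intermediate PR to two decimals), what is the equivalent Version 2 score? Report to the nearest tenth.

PR of 21.5 on Version 1: 59.3 + (21.5 − 20)/(25 − 20) × (63.2 − 59.3) = 60.47
On Version 2, PR 60.47 falls between score 20 (PR 56.3) and 25 (PR 61.3).
Interpolate: 20 + (60.47 − 56.3)/(61.3 − 56.3) × (25 − 20) = 24.2

24.2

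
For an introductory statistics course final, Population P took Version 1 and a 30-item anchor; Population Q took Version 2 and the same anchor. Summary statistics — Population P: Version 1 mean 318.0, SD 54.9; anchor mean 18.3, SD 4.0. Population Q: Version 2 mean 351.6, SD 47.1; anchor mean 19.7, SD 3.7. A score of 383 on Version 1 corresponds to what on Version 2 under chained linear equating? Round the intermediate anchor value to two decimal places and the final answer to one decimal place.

Version 1 → anchor (Population P): v = (4.0/54.9)(383 − 318.0) + 18.3 = 23.04
anchor → Version 2 (Population Q): y = (47.1/3.7)(23.04 − 19.7) + 351.6 = 394.1

394.1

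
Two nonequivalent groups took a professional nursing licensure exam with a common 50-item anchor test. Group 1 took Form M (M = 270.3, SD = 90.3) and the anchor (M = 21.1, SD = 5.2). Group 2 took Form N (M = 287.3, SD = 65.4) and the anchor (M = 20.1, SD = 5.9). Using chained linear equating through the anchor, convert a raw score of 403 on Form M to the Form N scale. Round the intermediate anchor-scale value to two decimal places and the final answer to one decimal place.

383.1

Form M → anchor (Group 1): v = (5.2/90.3)(403 − 270.3) + 21.1 = 28.74
anchor → Form N (Group 2): y = (65.4/5.9)(28.74 − 20.1) + 287.3 = 383.1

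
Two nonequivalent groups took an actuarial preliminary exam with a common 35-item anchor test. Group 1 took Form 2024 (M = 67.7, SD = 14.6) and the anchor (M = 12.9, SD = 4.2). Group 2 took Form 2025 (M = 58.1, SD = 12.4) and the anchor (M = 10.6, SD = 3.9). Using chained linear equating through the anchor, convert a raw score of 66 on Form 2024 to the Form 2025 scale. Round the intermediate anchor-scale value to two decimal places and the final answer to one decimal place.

63.9

Form 2024 → anchor (Group 1): v = (4.2/14.6)(66 − 67.7) + 12.9 = 12.41
anchor → Form 2025 (Group 2): y = (12.4/3.9)(12.41 − 10.6) + 58.1 = 63.9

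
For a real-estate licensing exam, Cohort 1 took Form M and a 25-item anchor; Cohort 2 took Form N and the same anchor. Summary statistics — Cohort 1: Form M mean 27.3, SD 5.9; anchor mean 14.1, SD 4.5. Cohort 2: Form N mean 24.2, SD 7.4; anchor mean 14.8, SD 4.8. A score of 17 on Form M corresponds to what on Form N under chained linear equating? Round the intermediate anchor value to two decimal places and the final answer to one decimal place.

11.0

Form M → anchor (Cohort 1): v = (4.5/5.9)(17 − 27.3) + 14.1 = 6.24
anchor → Form N (Cohort 2): y = (7.4/4.8)(6.24 − 14.8) + 24.2 = 11.0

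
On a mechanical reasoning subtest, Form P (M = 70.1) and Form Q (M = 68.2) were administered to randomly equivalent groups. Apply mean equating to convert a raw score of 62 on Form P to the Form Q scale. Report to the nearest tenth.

60.1

Mean equating: y = x + (M_Y − M_X) = 62 + (68.2 − 70.1) = 60.1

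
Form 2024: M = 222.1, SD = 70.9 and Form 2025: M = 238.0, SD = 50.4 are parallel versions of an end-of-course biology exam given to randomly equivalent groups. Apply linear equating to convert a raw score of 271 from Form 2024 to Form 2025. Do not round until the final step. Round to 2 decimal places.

272.76

Linear equating: y = (SD_Y/SD_X)(x − M_X) + M_Y
y = (50.4/70.9)(271 − 222.1) + 238.0
y = 0.710860 × 48.9 + 238.0 = 34.7611 + 238.0 = 272.76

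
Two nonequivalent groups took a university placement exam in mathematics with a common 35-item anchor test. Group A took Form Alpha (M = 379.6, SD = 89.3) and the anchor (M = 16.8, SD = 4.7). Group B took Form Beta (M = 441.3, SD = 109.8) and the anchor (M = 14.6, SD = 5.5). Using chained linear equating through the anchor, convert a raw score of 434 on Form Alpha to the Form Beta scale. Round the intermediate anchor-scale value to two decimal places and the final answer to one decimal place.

Form Alpha → anchor (Group A): v = (4.7/89.3)(434 − 379.6) + 16.8 = 19.66
anchor → Form Beta (Group B): y = (109.8/5.5)(19.66 − 14.6) + 441.3 = 542.3

542.3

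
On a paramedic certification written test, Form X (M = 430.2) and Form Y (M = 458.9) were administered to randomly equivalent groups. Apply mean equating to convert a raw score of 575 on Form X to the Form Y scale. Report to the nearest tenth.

603.7

Mean equating: y = x + (M_Y − M_X) = 575 + (458.9 − 430.2) = 603.7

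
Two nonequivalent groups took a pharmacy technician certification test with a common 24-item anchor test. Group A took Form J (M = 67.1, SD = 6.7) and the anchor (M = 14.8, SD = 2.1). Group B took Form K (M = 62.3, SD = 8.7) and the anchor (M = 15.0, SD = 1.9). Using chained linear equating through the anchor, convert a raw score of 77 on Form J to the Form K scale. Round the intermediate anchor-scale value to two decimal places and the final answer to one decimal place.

Form J → anchor (Group A): v = (2.1/6.7)(77 − 67.1) + 14.8 = 17.90
anchor → Form K (Group B): y = (8.7/1.9)(17.90 − 15.0) + 62.3 = 75.6

75.6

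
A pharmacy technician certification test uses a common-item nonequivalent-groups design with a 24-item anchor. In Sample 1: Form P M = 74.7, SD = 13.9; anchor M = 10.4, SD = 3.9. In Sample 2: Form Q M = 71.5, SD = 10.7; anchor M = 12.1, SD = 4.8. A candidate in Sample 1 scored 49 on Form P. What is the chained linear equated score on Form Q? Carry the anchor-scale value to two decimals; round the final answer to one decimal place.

Form P → anchor (Sample 1): v = (3.9/13.9)(49 − 74.7) + 10.4 = 3.19
anchor → Form Q (Sample 2): y = (10.7/4.8)(3.19 − 12.1) + 71.5 = 51.6

51.6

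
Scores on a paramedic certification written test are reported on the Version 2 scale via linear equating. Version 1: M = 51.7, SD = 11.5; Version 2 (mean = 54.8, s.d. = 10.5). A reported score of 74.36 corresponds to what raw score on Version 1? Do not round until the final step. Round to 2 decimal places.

Invert y = (SD_Y/SD_X)(x − M_X) + M_Y:
x = (SD_X/SD_Y)(y − M_Y) + M_X = (11.5/10.5)(74.36 − 54.8) + 51.7
x = 1.095238 × 19.560 + 51.7 = 73.12

73.12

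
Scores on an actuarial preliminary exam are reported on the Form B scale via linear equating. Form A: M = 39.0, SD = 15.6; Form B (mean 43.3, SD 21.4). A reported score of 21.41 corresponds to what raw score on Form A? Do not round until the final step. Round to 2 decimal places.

23.04

Invert y = (SD_Y/SD_X)(x − M_X) + M_Y:
x = (SD_X/SD_Y)(y − M_Y) + M_X = (15.6/21.4)(21.41 − 43.3) + 39.0
x = 0.728972 × -21.890 + 39.0 = 23.04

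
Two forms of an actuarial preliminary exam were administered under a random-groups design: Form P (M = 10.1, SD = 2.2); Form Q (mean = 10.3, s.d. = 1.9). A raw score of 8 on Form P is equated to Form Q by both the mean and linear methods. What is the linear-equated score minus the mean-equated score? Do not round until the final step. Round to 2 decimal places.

0.29

Mean-equated: 8 + (10.3 − 10.1) = 8.20
Linear-equated: (1.9/2.2)(8 − 10.1) + 10.3 = 8.486
Difference = 8.486 − 8.20 = 0.29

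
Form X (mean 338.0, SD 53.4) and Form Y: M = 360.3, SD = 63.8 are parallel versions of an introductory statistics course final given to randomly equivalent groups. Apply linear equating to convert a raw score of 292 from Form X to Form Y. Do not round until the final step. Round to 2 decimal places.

305.34

Linear equating: y = (SD_Y/SD_X)(x − M_X) + M_Y
y = (63.8/53.4)(292 − 338.0) + 360.3
y = 1.194757 × -46.0 + 360.3 = -54.9588 + 360.3 = 305.34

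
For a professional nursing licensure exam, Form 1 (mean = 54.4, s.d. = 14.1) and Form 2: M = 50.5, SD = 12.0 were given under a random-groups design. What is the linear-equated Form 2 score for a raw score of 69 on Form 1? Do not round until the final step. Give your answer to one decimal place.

62.9

Linear equating: y = (SD_Y/SD_X)(x − M_X) + M_Y
y = (12.0/14.1)(69 − 54.4) + 50.5
y = 0.851064 × 14.6 + 50.5 = 12.4255 + 50.5 = 62.9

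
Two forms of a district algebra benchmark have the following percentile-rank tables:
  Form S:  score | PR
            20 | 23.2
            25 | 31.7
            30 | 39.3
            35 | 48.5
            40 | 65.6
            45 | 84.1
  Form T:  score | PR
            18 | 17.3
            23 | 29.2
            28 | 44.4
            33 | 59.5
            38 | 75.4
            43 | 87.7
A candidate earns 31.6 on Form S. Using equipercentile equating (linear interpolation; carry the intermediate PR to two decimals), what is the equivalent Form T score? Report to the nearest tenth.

PR of 31.6 on Form S: 39.3 + (31.6 − 30)/(35 − 30) × (48.5 − 39.3) = 42.24
On Form T, PR 42.24 falls between score 23 (PR 29.2) and 28 (PR 44.4).
Interpolate: 23 + (42.24 − 29.2)/(44.4 − 29.2) × (28 − 23) = 27.3

27.3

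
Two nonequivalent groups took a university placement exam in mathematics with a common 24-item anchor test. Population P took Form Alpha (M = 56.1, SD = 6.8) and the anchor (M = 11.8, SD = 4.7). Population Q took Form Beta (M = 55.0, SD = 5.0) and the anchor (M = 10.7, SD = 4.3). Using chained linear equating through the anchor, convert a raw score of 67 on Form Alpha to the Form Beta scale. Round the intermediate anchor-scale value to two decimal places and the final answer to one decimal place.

65.0

Form Alpha → anchor (Population P): v = (4.7/6.8)(67 − 56.1) + 11.8 = 19.33
anchor → Form Beta (Population Q): y = (5.0/4.3)(19.33 − 10.7) + 55.0 = 65.0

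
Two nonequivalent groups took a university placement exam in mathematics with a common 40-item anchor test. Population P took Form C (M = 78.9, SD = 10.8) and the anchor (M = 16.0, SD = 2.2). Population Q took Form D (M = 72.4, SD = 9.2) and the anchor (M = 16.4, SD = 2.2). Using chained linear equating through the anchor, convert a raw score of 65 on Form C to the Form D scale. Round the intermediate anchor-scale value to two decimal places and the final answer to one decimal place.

58.9

Form C → anchor (Population P): v = (2.2/10.8)(65 − 78.9) + 16.0 = 13.17
anchor → Form D (Population Q): y = (9.2/2.2)(13.17 − 16.4) + 72.4 = 58.9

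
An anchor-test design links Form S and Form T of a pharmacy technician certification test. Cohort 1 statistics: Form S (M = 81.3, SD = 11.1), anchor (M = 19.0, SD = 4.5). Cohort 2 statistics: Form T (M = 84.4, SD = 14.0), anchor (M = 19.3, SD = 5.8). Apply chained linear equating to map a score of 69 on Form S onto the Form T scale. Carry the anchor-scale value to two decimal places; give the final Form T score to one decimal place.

Form S → anchor (Cohort 1): v = (4.5/11.1)(69 − 81.3) + 19.0 = 14.01
anchor → Form T (Cohort 2): y = (14.0/5.8)(14.01 − 19.3) + 84.4 = 71.6

71.6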